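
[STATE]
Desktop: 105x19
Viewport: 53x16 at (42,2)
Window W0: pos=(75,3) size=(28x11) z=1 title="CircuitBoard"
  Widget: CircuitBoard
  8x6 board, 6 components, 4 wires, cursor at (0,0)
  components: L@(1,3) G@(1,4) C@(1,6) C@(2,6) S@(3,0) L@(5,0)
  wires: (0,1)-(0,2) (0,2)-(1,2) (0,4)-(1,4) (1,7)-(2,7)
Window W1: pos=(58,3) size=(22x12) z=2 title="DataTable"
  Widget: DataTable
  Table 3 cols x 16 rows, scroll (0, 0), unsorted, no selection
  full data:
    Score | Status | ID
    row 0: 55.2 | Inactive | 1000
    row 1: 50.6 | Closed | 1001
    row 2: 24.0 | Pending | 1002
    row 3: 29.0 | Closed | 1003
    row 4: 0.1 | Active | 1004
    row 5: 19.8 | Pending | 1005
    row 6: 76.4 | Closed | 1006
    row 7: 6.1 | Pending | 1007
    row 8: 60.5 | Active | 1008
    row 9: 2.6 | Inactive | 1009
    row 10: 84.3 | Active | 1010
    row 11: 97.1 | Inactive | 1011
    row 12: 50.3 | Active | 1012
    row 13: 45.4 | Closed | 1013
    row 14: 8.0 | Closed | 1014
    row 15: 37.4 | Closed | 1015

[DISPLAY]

                                                     
                ┏━━━━━━━━━━━━━━━━━━━━┓━━━━━━━━━━━━━━━
                ┃ DataTable          ┃cuitBoard      
                ┠────────────────────┨───────────────
                ┃Score│Status  │ID   ┃ 1 2 3 4 5 6 7 
                ┃─────┼────────┼──── ┃.]  · ─ ·      
                ┃55.2 │Inactive│1000 ┃        │      
                ┃50.6 │Closed  │1001 ┃        ·   L  
                ┃24.0 │Pending │1002 ┃               
                ┃29.0 │Closed  │1003 ┃               
                ┃0.1  │Active  │1004 ┃               
                ┃19.8 │Pending │1005 ┃━━━━━━━━━━━━━━━
                ┗━━━━━━━━━━━━━━━━━━━━┛               
                                                     
                                                     
                                                     


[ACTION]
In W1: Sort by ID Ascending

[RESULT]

                                                     
                ┏━━━━━━━━━━━━━━━━━━━━┓━━━━━━━━━━━━━━━
                ┃ DataTable          ┃cuitBoard      
                ┠────────────────────┨───────────────
                ┃Score│Status  │ID ▲ ┃ 1 2 3 4 5 6 7 
                ┃─────┼────────┼──── ┃.]  · ─ ·      
                ┃55.2 │Inactive│1000 ┃        │      
                ┃50.6 │Closed  │1001 ┃        ·   L  
                ┃24.0 │Pending │1002 ┃               
                ┃29.0 │Closed  │1003 ┃               
                ┃0.1  │Active  │1004 ┃               
                ┃19.8 │Pending │1005 ┃━━━━━━━━━━━━━━━
                ┗━━━━━━━━━━━━━━━━━━━━┛               
                                                     
                                                     
                                                     


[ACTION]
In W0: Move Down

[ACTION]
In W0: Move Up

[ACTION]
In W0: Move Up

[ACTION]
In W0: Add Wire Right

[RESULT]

                                                     
                ┏━━━━━━━━━━━━━━━━━━━━┓━━━━━━━━━━━━━━━
                ┃ DataTable          ┃cuitBoard      
                ┠────────────────────┨───────────────
                ┃Score│Status  │ID ▲ ┃ 1 2 3 4 5 6 7 
                ┃─────┼────────┼──── ┃.]─ · ─ ·      
                ┃55.2 │Inactive│1000 ┃        │      
                ┃50.6 │Closed  │1001 ┃        ·   L  
                ┃24.0 │Pending │1002 ┃               
                ┃29.0 │Closed  │1003 ┃               
                ┃0.1  │Active  │1004 ┃               
                ┃19.8 │Pending │1005 ┃━━━━━━━━━━━━━━━
                ┗━━━━━━━━━━━━━━━━━━━━┛               
                                                     
                                                     
                                                     


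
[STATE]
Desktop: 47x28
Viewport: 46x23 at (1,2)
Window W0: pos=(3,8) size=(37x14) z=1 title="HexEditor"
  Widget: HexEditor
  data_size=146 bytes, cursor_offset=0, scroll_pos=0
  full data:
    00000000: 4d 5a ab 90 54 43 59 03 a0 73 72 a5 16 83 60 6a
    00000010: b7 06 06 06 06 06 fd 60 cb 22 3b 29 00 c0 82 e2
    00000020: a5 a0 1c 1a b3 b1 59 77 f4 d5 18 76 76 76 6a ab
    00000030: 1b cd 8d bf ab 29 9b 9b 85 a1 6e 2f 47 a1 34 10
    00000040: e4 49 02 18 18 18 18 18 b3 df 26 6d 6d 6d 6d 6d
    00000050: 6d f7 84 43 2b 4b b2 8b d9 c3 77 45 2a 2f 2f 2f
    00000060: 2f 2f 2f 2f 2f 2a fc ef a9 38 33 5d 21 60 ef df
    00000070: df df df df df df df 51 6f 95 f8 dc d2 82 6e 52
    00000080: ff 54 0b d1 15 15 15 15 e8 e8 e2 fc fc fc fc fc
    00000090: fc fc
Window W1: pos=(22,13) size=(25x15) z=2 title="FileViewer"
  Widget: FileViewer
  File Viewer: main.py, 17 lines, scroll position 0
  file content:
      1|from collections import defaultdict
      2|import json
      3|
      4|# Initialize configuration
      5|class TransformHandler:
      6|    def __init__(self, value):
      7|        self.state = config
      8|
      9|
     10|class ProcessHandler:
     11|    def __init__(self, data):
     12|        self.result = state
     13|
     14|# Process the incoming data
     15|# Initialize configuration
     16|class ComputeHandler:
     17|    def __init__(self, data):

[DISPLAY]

                                              
                                              
                                              
                                              
                                              
                                              
  ┏━━━━━━━━━━━━━━━━━━━━━━━━━━━━━━━━━━━┓       
  ┃ HexEditor                         ┃       
  ┠───────────────────────────────────┨       
  ┃00000000  4D 5a ab 90 54 43 59 03  ┃       
  ┃00000010  b7 06 06 06 06 06 fd 60  ┃       
  ┃00000020  a5 a0 1c┏━━━━━━━━━━━━━━━━━━━━━━━┓
  ┃00000030  1b cd 8d┃ FileViewer            ┃
  ┃00000040  e4 49 02┠───────────────────────┨
  ┃00000050  6d f7 84┃from collections impor▲┃
  ┃00000060  2f 2f 2f┃import json           █┃
  ┃00000070  df df df┃                      ░┃
  ┃00000080  ff 54 0b┃# Initialize configura░┃
  ┃00000090  fc fc   ┃class TransformHandler░┃
  ┗━━━━━━━━━━━━━━━━━━┃    def __init__(self,░┃
                     ┃        self.state = c░┃
                     ┃                      ░┃
                     ┃                      ░┃


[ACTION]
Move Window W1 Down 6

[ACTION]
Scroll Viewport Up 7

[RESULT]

                                              
                                              
                                              
                                              
                                              
                                              
                                              
                                              
  ┏━━━━━━━━━━━━━━━━━━━━━━━━━━━━━━━━━━━┓       
  ┃ HexEditor                         ┃       
  ┠───────────────────────────────────┨       
  ┃00000000  4D 5a ab 90 54 43 59 03  ┃       
  ┃00000010  b7 06 06 06 06 06 fd 60  ┃       
  ┃00000020  a5 a0 1c┏━━━━━━━━━━━━━━━━━━━━━━━┓
  ┃00000030  1b cd 8d┃ FileViewer            ┃
  ┃00000040  e4 49 02┠───────────────────────┨
  ┃00000050  6d f7 84┃from collections impor▲┃
  ┃00000060  2f 2f 2f┃import json           █┃
  ┃00000070  df df df┃                      ░┃
  ┃00000080  ff 54 0b┃# Initialize configura░┃
  ┃00000090  fc fc   ┃class TransformHandler░┃
  ┗━━━━━━━━━━━━━━━━━━┃    def __init__(self,░┃
                     ┃        self.state = c░┃


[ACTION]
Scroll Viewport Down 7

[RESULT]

                                              
                                              
                                              
  ┏━━━━━━━━━━━━━━━━━━━━━━━━━━━━━━━━━━━┓       
  ┃ HexEditor                         ┃       
  ┠───────────────────────────────────┨       
  ┃00000000  4D 5a ab 90 54 43 59 03  ┃       
  ┃00000010  b7 06 06 06 06 06 fd 60  ┃       
  ┃00000020  a5 a0 1c┏━━━━━━━━━━━━━━━━━━━━━━━┓
  ┃00000030  1b cd 8d┃ FileViewer            ┃
  ┃00000040  e4 49 02┠───────────────────────┨
  ┃00000050  6d f7 84┃from collections impor▲┃
  ┃00000060  2f 2f 2f┃import json           █┃
  ┃00000070  df df df┃                      ░┃
  ┃00000080  ff 54 0b┃# Initialize configura░┃
  ┃00000090  fc fc   ┃class TransformHandler░┃
  ┗━━━━━━━━━━━━━━━━━━┃    def __init__(self,░┃
                     ┃        self.state = c░┃
                     ┃                      ░┃
                     ┃                      ░┃
                     ┃class ProcessHandler: ░┃
                     ┃    def __init__(self,▼┃
                     ┗━━━━━━━━━━━━━━━━━━━━━━━┛


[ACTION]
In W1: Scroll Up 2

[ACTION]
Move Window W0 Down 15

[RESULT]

                                              
                                              
                                              
                                              
                                              
                                              
                                              
                                              
                     ┏━━━━━━━━━━━━━━━━━━━━━━━┓
  ┏━━━━━━━━━━━━━━━━━━┃ FileViewer            ┃
  ┃ HexEditor        ┠───────────────────────┨
  ┠──────────────────┃from collections impor▲┃
  ┃00000000  4D 5a ab┃import json           █┃
  ┃00000010  b7 06 06┃                      ░┃
  ┃00000020  a5 a0 1c┃# Initialize configura░┃
  ┃00000030  1b cd 8d┃class TransformHandler░┃
  ┃00000040  e4 49 02┃    def __init__(self,░┃
  ┃00000050  6d f7 84┃        self.state = c░┃
  ┃00000060  2f 2f 2f┃                      ░┃
  ┃00000070  df df df┃                      ░┃
  ┃00000080  ff 54 0b┃class ProcessHandler: ░┃
  ┃00000090  fc fc   ┃    def __init__(self,▼┃
  ┗━━━━━━━━━━━━━━━━━━┗━━━━━━━━━━━━━━━━━━━━━━━┛


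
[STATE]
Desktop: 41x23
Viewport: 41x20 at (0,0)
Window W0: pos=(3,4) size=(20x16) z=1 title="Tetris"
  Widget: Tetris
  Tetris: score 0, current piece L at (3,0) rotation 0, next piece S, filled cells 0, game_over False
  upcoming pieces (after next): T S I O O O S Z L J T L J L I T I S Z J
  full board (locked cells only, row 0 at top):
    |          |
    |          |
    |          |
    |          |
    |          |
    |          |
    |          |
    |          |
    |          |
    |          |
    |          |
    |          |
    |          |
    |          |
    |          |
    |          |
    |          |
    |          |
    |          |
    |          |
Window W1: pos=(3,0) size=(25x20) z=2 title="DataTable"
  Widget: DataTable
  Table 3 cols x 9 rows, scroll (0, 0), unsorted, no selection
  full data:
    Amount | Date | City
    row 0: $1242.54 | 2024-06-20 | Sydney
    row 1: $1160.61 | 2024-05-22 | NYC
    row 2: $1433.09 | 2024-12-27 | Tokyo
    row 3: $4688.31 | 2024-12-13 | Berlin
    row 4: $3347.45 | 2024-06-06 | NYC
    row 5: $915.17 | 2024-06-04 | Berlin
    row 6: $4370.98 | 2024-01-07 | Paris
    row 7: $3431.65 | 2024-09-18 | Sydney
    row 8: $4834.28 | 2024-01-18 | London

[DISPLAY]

   ┏━━━━━━━━━━━━━━━━━━━━━━━┓             
   ┃ DataTable             ┃             
   ┠───────────────────────┨             
   ┃Amount  │Date      │Cit┃             
   ┃────────┼──────────┼───┃             
   ┃$1242.54│2024-06-20│Syd┃             
   ┃$1160.61│2024-05-22│NYC┃             
   ┃$1433.09│2024-12-27│Tok┃             
   ┃$4688.31│2024-12-13│Ber┃             
   ┃$3347.45│2024-06-06│NYC┃             
   ┃$915.17 │2024-06-04│Ber┃             
   ┃$4370.98│2024-01-07│Par┃             
   ┃$3431.65│2024-09-18│Syd┃             
   ┃$4834.28│2024-01-18│Lon┃             
   ┃                       ┃             
   ┃                       ┃             
   ┃                       ┃             
   ┃                       ┃             
   ┃                       ┃             
   ┗━━━━━━━━━━━━━━━━━━━━━━━┛             


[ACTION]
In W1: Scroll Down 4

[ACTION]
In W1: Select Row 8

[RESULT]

   ┏━━━━━━━━━━━━━━━━━━━━━━━┓             
   ┃ DataTable             ┃             
   ┠───────────────────────┨             
   ┃Amount  │Date      │Cit┃             
   ┃────────┼──────────┼───┃             
   ┃$1242.54│2024-06-20│Syd┃             
   ┃$1160.61│2024-05-22│NYC┃             
   ┃$1433.09│2024-12-27│Tok┃             
   ┃$4688.31│2024-12-13│Ber┃             
   ┃$3347.45│2024-06-06│NYC┃             
   ┃$915.17 │2024-06-04│Ber┃             
   ┃$4370.98│2024-01-07│Par┃             
   ┃$3431.65│2024-09-18│Syd┃             
   ┃>4834.28│2024-01-18│Lon┃             
   ┃                       ┃             
   ┃                       ┃             
   ┃                       ┃             
   ┃                       ┃             
   ┃                       ┃             
   ┗━━━━━━━━━━━━━━━━━━━━━━━┛             


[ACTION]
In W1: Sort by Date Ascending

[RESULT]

   ┏━━━━━━━━━━━━━━━━━━━━━━━┓             
   ┃ DataTable             ┃             
   ┠───────────────────────┨             
   ┃Amount  │Date     ▲│Cit┃             
   ┃────────┼──────────┼───┃             
   ┃$4370.98│2024-01-07│Par┃             
   ┃$4834.28│2024-01-18│Lon┃             
   ┃$1160.61│2024-05-22│NYC┃             
   ┃$915.17 │2024-06-04│Ber┃             
   ┃$3347.45│2024-06-06│NYC┃             
   ┃$1242.54│2024-06-20│Syd┃             
   ┃$3431.65│2024-09-18│Syd┃             
   ┃$4688.31│2024-12-13│Ber┃             
   ┃>1433.09│2024-12-27│Tok┃             
   ┃                       ┃             
   ┃                       ┃             
   ┃                       ┃             
   ┃                       ┃             
   ┃                       ┃             
   ┗━━━━━━━━━━━━━━━━━━━━━━━┛             


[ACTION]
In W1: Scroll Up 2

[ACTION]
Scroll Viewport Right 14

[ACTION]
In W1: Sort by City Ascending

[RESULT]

   ┏━━━━━━━━━━━━━━━━━━━━━━━┓             
   ┃ DataTable             ┃             
   ┠───────────────────────┨             
   ┃Amount  │Date      │Cit┃             
   ┃────────┼──────────┼───┃             
   ┃$915.17 │2024-06-04│Ber┃             
   ┃$4688.31│2024-12-13│Ber┃             
   ┃$4834.28│2024-01-18│Lon┃             
   ┃$1160.61│2024-05-22│NYC┃             
   ┃$3347.45│2024-06-06│NYC┃             
   ┃$4370.98│2024-01-07│Par┃             
   ┃$1242.54│2024-06-20│Syd┃             
   ┃$3431.65│2024-09-18│Syd┃             
   ┃>1433.09│2024-12-27│Tok┃             
   ┃                       ┃             
   ┃                       ┃             
   ┃                       ┃             
   ┃                       ┃             
   ┃                       ┃             
   ┗━━━━━━━━━━━━━━━━━━━━━━━┛             


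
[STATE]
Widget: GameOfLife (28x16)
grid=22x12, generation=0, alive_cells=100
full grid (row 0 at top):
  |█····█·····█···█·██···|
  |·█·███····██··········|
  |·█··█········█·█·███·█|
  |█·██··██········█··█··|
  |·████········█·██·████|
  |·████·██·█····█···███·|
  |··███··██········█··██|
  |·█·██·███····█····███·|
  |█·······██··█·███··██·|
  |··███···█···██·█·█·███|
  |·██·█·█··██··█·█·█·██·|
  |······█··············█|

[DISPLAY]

Gen: 0                      
█····█·····█···█·██···      
·█·███····██··········      
·█··█········█·█·███·█      
█·██··██········█··█··      
·████········█·██·████      
·████·██·█····█···███·      
··███··██········█··██      
·█·██·███····█····███·      
█·······██··█·███··██·      
··███···█···██·█·█·███      
·██·█·█··██··█·█·█·██·      
······█··············█      
                            
                            
                            


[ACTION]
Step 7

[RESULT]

Gen: 7                      
···██·················      
··█···█···············      
····█·█·█·······██····      
····██·█······█···█···      
·······██·····█···█···      
··········█···█··██···      
····█···██·······██···      
·████████···██·█·█····      
·███·····██·█···█·····      
·██······██···········      
···█·····█············      
······················      
                            
                            
                            


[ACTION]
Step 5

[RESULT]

Gen: 12                     
······················      
····█·················      
···█··············█···      
···█···█·········█·█··      
········█····█·█·█·█··      
·····█·█·······█·█·█··      
········█····█·█·█·██·      
·█····█···········█···      
··██·██······█········      
·█···█··███·█·········      
······██····█·········      
······················      
                            
                            
                            


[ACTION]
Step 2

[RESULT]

Gen: 14                     
······················      
······················      
·················██···      
·······█········██·██·      
······█·█······█·█·██·      
··············██·█····      
·····█········████··█·      
·████·············███·      
·██······██·██········      
·██·█······██·········      
·····███·█·█··········      
·······██·············      
                            
                            
                            


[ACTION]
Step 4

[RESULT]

Gen: 18                     
······················      
················██····      
······················      
·····················█      
·············██···█···      
··███········█··██·█··      
··███·······██·█·█····      
·███········█·········      
█··█····██··█·██·····█      
█···█··█·······█████··      
·█··█···█····█········      
··········█·█·········      
                            
                            
                            


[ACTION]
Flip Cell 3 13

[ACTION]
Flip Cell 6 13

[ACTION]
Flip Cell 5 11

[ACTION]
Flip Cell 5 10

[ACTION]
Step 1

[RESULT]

Gen: 19                     
······················      
······················      
······················      
·············██·······      
···█·········██··██···      
··█·█······█·█·███····      
············██···██···      
·█·········██·███·····      
█··██···█····███·██···      
██·██··█·█···█·████···      
················███···      
······················      
                            
                            
                            


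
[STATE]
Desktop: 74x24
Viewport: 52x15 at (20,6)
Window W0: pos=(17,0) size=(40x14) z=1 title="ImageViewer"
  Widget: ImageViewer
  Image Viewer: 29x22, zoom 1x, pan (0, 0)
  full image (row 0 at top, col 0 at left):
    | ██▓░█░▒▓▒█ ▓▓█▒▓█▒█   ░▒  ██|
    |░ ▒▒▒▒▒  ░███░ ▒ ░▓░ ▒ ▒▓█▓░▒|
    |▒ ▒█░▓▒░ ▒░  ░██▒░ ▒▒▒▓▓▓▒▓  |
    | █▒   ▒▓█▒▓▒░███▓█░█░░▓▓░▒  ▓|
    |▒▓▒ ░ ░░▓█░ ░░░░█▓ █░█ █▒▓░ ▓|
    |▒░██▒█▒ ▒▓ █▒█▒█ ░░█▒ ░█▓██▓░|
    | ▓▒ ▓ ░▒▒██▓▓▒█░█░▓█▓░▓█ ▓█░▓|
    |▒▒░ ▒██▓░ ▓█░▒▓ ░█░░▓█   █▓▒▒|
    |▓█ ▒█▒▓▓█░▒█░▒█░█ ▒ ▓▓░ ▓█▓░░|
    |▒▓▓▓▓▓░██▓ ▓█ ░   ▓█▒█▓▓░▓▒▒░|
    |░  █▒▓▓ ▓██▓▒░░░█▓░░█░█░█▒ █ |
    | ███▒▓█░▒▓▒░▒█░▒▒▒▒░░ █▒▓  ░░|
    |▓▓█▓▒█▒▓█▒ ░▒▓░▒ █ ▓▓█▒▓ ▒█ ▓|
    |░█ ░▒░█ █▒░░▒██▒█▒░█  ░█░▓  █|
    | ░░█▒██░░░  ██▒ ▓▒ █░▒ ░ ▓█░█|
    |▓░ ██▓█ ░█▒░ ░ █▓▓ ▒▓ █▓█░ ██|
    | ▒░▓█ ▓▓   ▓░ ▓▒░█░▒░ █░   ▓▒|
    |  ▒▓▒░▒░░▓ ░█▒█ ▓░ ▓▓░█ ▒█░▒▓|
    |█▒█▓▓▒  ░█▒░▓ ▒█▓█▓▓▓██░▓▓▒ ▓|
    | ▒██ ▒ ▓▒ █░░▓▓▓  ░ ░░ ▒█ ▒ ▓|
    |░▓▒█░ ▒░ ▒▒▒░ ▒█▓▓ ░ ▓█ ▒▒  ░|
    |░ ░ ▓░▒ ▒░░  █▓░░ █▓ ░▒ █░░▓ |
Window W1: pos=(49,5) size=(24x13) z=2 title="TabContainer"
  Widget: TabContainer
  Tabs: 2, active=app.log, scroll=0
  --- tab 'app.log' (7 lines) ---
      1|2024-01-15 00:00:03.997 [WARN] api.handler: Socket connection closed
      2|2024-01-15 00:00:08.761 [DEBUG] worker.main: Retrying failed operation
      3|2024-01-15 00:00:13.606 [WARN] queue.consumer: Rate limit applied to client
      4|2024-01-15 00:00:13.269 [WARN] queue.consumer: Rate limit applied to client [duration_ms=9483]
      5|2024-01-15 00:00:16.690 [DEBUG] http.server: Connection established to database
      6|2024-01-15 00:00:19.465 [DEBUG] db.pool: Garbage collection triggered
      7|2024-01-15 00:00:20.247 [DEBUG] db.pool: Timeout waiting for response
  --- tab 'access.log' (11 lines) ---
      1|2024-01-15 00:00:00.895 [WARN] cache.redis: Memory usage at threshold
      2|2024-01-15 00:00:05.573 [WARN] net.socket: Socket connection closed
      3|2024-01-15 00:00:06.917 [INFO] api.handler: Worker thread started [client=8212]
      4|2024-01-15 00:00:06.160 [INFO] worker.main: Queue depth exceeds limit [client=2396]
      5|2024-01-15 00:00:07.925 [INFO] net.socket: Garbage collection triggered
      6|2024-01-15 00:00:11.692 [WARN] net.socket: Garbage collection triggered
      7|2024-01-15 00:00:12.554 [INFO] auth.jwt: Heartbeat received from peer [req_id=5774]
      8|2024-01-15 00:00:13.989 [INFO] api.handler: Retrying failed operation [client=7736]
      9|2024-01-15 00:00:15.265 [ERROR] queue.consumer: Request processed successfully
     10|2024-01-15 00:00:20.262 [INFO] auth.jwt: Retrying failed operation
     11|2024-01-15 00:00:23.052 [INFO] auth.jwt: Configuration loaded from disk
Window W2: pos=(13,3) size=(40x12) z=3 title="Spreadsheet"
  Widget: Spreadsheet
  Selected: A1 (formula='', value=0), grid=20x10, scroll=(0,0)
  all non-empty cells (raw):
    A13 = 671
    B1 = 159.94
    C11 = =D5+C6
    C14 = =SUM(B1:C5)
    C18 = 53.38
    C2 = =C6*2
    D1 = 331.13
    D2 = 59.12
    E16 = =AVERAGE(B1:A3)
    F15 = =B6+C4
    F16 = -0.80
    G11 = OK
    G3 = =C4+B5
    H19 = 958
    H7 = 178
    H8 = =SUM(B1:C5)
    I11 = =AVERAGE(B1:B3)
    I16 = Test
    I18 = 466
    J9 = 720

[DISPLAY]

                                ┃bContainer         
 A       B       C       D      ┃───────────────────
--------------------------------┃p.log]│ access.log 
   [0]  159.94       0  331.13  ┃───────────────────
     0       0       0   59.12  ┃4-01-15 00:00:03.99
     0       0       0       0  ┃4-01-15 00:00:08.76
     0       0       0       0  ┃4-01-15 00:00:13.60
     0       0       0       0  ┃4-01-15 00:00:13.26
━━━━━━━━━━━━━━━━━━━━━━━━━━━━━━━━┛4-01-15 00:00:16.69
                             ┃2024-01-15 00:00:19.46
                             ┃2024-01-15 00:00:20.24
                             ┗━━━━━━━━━━━━━━━━━━━━━━
                                                    
                                                    
                                                    


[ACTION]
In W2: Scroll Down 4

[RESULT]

                                ┃bContainer         
 A       B       C       D      ┃───────────────────
--------------------------------┃p.log]│ access.log 
     0       0       0       0  ┃───────────────────
     0       0       0       0  ┃4-01-15 00:00:03.99
     0       0       0       0  ┃4-01-15 00:00:08.76
     0       0       0       0  ┃4-01-15 00:00:13.60
     0       0       0       0  ┃4-01-15 00:00:13.26
━━━━━━━━━━━━━━━━━━━━━━━━━━━━━━━━┛4-01-15 00:00:16.69
                             ┃2024-01-15 00:00:19.46
                             ┃2024-01-15 00:00:20.24
                             ┗━━━━━━━━━━━━━━━━━━━━━━
                                                    
                                                    
                                                    


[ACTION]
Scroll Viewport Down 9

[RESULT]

     0       0       0       0  ┃───────────────────
     0       0       0       0  ┃4-01-15 00:00:03.99
     0       0       0       0  ┃4-01-15 00:00:08.76
     0       0       0       0  ┃4-01-15 00:00:13.60
     0       0       0       0  ┃4-01-15 00:00:13.26
━━━━━━━━━━━━━━━━━━━━━━━━━━━━━━━━┛4-01-15 00:00:16.69
                             ┃2024-01-15 00:00:19.46
                             ┃2024-01-15 00:00:20.24
                             ┗━━━━━━━━━━━━━━━━━━━━━━
                                                    
                                                    
                                                    
                                                    
                                                    
                                                    


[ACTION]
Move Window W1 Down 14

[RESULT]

     0       0       0       0  ┃   ┃               
     0       0       0       0  ┃   ┃               
     0       0       0       0  ┃━━━━━━━━━━━━━━━━━━━
     0       0       0       0  ┃bContainer         
     0       0       0       0  ┃───────────────────
━━━━━━━━━━━━━━━━━━━━━━━━━━━━━━━━┛p.log]│ access.log 
                             ┃──────────────────────
                             ┃2024-01-15 00:00:03.99
                             ┃2024-01-15 00:00:08.76
                             ┃2024-01-15 00:00:13.60
                             ┃2024-01-15 00:00:13.26
                             ┃2024-01-15 00:00:16.69
                             ┃2024-01-15 00:00:19.46
                             ┃2024-01-15 00:00:20.24
                             ┗━━━━━━━━━━━━━━━━━━━━━━


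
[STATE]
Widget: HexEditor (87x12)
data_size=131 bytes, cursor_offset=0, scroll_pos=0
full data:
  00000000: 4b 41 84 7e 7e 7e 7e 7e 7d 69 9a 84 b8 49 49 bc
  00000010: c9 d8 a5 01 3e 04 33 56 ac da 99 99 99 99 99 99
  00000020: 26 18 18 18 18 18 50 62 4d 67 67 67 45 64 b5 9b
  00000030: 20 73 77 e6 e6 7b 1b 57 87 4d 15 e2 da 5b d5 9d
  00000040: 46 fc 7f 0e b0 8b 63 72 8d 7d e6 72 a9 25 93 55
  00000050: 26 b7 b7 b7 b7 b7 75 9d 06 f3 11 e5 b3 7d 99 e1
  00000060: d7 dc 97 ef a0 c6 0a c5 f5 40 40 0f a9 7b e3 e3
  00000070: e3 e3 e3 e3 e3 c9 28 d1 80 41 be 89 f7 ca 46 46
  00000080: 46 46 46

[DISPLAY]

00000000  4B 41 84 7e 7e 7e 7e 7e  7d 69 9a 84 b8 49 49 bc  |KA.~~~~~}i...II.|         
00000010  c9 d8 a5 01 3e 04 33 56  ac da 99 99 99 99 99 99  |....>.3V........|         
00000020  26 18 18 18 18 18 50 62  4d 67 67 67 45 64 b5 9b  |&.....PbMgggEd..|         
00000030  20 73 77 e6 e6 7b 1b 57  87 4d 15 e2 da 5b d5 9d  | sw..{.W.M...[..|         
00000040  46 fc 7f 0e b0 8b 63 72  8d 7d e6 72 a9 25 93 55  |F.....cr.}.r.%.U|         
00000050  26 b7 b7 b7 b7 b7 75 9d  06 f3 11 e5 b3 7d 99 e1  |&.....u......}..|         
00000060  d7 dc 97 ef a0 c6 0a c5  f5 40 40 0f a9 7b e3 e3  |.........@@..{..|         
00000070  e3 e3 e3 e3 e3 c9 28 d1  80 41 be 89 f7 ca 46 46  |......(..A....FF|         
00000080  46 46 46                                          |FFF             |         
                                                                                       
                                                                                       
                                                                                       


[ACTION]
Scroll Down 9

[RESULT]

00000080  46 46 46                                          |FFF             |         
                                                                                       
                                                                                       
                                                                                       
                                                                                       
                                                                                       
                                                                                       
                                                                                       
                                                                                       
                                                                                       
                                                                                       
                                                                                       


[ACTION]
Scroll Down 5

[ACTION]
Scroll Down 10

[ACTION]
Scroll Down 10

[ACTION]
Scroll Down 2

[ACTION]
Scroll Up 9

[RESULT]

00000000  4B 41 84 7e 7e 7e 7e 7e  7d 69 9a 84 b8 49 49 bc  |KA.~~~~~}i...II.|         
00000010  c9 d8 a5 01 3e 04 33 56  ac da 99 99 99 99 99 99  |....>.3V........|         
00000020  26 18 18 18 18 18 50 62  4d 67 67 67 45 64 b5 9b  |&.....PbMgggEd..|         
00000030  20 73 77 e6 e6 7b 1b 57  87 4d 15 e2 da 5b d5 9d  | sw..{.W.M...[..|         
00000040  46 fc 7f 0e b0 8b 63 72  8d 7d e6 72 a9 25 93 55  |F.....cr.}.r.%.U|         
00000050  26 b7 b7 b7 b7 b7 75 9d  06 f3 11 e5 b3 7d 99 e1  |&.....u......}..|         
00000060  d7 dc 97 ef a0 c6 0a c5  f5 40 40 0f a9 7b e3 e3  |.........@@..{..|         
00000070  e3 e3 e3 e3 e3 c9 28 d1  80 41 be 89 f7 ca 46 46  |......(..A....FF|         
00000080  46 46 46                                          |FFF             |         
                                                                                       
                                                                                       
                                                                                       


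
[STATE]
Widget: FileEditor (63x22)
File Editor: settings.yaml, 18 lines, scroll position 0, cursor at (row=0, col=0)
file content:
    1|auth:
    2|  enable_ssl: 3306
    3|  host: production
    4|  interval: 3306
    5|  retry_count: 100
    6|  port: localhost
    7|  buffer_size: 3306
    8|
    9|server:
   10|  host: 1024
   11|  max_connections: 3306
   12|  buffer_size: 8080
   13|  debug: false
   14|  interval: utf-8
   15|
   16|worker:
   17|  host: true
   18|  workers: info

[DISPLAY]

█uth:                                                         ▲
  enable_ssl: 3306                                            █
  host: production                                            ░
  interval: 3306                                              ░
  retry_count: 100                                            ░
  port: localhost                                             ░
  buffer_size: 3306                                           ░
                                                              ░
server:                                                       ░
  host: 1024                                                  ░
  max_connections: 3306                                       ░
  buffer_size: 8080                                           ░
  debug: false                                                ░
  interval: utf-8                                             ░
                                                              ░
worker:                                                       ░
  host: true                                                  ░
  workers: info                                               ░
                                                              ░
                                                              ░
                                                              ░
                                                              ▼


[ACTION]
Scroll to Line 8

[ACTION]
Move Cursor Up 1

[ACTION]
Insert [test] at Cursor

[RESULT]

test█uth:                                                     ▲
  enable_ssl: 3306                                            █
  host: production                                            ░
  interval: 3306                                              ░
  retry_count: 100                                            ░
  port: localhost                                             ░
  buffer_size: 3306                                           ░
                                                              ░
server:                                                       ░
  host: 1024                                                  ░
  max_connections: 3306                                       ░
  buffer_size: 8080                                           ░
  debug: false                                                ░
  interval: utf-8                                             ░
                                                              ░
worker:                                                       ░
  host: true                                                  ░
  workers: info                                               ░
                                                              ░
                                                              ░
                                                              ░
                                                              ▼


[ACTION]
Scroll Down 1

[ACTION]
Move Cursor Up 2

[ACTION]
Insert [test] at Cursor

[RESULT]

testtest█uth:                                                 ▲
  enable_ssl: 3306                                            █
  host: production                                            ░
  interval: 3306                                              ░
  retry_count: 100                                            ░
  port: localhost                                             ░
  buffer_size: 3306                                           ░
                                                              ░
server:                                                       ░
  host: 1024                                                  ░
  max_connections: 3306                                       ░
  buffer_size: 8080                                           ░
  debug: false                                                ░
  interval: utf-8                                             ░
                                                              ░
worker:                                                       ░
  host: true                                                  ░
  workers: info                                               ░
                                                              ░
                                                              ░
                                                              ░
                                                              ▼
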